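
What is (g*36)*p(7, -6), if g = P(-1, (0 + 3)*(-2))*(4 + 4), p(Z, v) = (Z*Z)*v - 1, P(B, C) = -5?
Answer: 424800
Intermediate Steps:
p(Z, v) = -1 + v*Z**2 (p(Z, v) = Z**2*v - 1 = v*Z**2 - 1 = -1 + v*Z**2)
g = -40 (g = -5*(4 + 4) = -5*8 = -40)
(g*36)*p(7, -6) = (-40*36)*(-1 - 6*7**2) = -1440*(-1 - 6*49) = -1440*(-1 - 294) = -1440*(-295) = 424800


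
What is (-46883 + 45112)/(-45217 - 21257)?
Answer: 1771/66474 ≈ 0.026642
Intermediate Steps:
(-46883 + 45112)/(-45217 - 21257) = -1771/(-66474) = -1771*(-1/66474) = 1771/66474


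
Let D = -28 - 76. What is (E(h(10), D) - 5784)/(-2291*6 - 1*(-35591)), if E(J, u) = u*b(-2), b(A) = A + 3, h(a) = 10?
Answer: -5888/21845 ≈ -0.26954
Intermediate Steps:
b(A) = 3 + A
D = -104
E(J, u) = u (E(J, u) = u*(3 - 2) = u*1 = u)
(E(h(10), D) - 5784)/(-2291*6 - 1*(-35591)) = (-104 - 5784)/(-2291*6 - 1*(-35591)) = -5888/(-13746 + 35591) = -5888/21845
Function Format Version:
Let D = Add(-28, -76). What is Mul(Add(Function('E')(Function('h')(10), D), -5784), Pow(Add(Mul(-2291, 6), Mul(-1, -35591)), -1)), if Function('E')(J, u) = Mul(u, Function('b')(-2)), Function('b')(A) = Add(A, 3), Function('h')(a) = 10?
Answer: Rational(-5888, 21845) ≈ -0.26954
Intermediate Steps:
Function('b')(A) = Add(3, A)
D = -104
Function('E')(J, u) = u (Function('E')(J, u) = Mul(u, Add(3, -2)) = Mul(u, 1) = u)
Mul(Add(Function('E')(Function('h')(10), D), -5784), Pow(Add(Mul(-2291, 6), Mul(-1, -35591)), -1)) = Mul(Add(-104, -5784), Pow(Add(Mul(-2291, 6), Mul(-1, -35591)), -1)) = Mul(-5888, Pow(Add(-13746, 35591), -1)) = Mul(-5888, Pow(21845, -1)) = Mul(-5888, Rational(1, 21845)) = Rational(-5888, 21845)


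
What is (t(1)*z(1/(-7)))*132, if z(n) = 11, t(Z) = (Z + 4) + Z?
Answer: 8712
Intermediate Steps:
t(Z) = 4 + 2*Z (t(Z) = (4 + Z) + Z = 4 + 2*Z)
(t(1)*z(1/(-7)))*132 = ((4 + 2*1)*11)*132 = ((4 + 2)*11)*132 = (6*11)*132 = 66*132 = 8712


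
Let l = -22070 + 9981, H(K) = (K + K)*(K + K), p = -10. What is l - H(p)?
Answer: -12489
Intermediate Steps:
H(K) = 4*K² (H(K) = (2*K)*(2*K) = 4*K²)
l = -12089
l - H(p) = -12089 - 4*(-10)² = -12089 - 4*100 = -12089 - 1*400 = -12089 - 400 = -12489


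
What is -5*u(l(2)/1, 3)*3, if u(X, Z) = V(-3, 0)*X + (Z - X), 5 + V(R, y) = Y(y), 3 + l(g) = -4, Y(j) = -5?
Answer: -1200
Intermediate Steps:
l(g) = -7 (l(g) = -3 - 4 = -7)
V(R, y) = -10 (V(R, y) = -5 - 5 = -10)
u(X, Z) = Z - 11*X (u(X, Z) = -10*X + (Z - X) = Z - 11*X)
-5*u(l(2)/1, 3)*3 = -5*(3 - (-77)/1)*3 = -5*(3 - (-77))*3 = -5*(3 - 11*(-7))*3 = -5*(3 + 77)*3 = -5*80*3 = -400*3 = -1200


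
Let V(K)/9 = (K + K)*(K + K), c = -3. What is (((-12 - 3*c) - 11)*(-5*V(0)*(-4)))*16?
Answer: 0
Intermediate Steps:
V(K) = 36*K² (V(K) = 9*((K + K)*(K + K)) = 9*((2*K)*(2*K)) = 9*(4*K²) = 36*K²)
(((-12 - 3*c) - 11)*(-5*V(0)*(-4)))*16 = (((-12 - 3*(-3)) - 11)*(-180*0²*(-4)))*16 = (((-12 + 9) - 11)*(-180*0*(-4)))*16 = ((-3 - 11)*(-5*0*(-4)))*16 = -0*(-4)*16 = -14*0*16 = 0*16 = 0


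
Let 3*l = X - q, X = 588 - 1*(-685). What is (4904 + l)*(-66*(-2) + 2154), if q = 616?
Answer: 11711178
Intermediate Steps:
X = 1273 (X = 588 + 685 = 1273)
l = 219 (l = (1273 - 1*616)/3 = (1273 - 616)/3 = (1/3)*657 = 219)
(4904 + l)*(-66*(-2) + 2154) = (4904 + 219)*(-66*(-2) + 2154) = 5123*(132 + 2154) = 5123*2286 = 11711178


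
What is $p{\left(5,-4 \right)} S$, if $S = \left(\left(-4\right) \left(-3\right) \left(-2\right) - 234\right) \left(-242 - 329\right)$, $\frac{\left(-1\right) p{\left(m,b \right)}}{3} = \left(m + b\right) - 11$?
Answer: $4419540$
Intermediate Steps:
$p{\left(m,b \right)} = 33 - 3 b - 3 m$ ($p{\left(m,b \right)} = - 3 \left(\left(m + b\right) - 11\right) = - 3 \left(\left(b + m\right) - 11\right) = - 3 \left(-11 + b + m\right) = 33 - 3 b - 3 m$)
$S = 147318$ ($S = \left(12 \left(-2\right) - 234\right) \left(-571\right) = \left(-24 - 234\right) \left(-571\right) = \left(-258\right) \left(-571\right) = 147318$)
$p{\left(5,-4 \right)} S = \left(33 - -12 - 15\right) 147318 = \left(33 + 12 - 15\right) 147318 = 30 \cdot 147318 = 4419540$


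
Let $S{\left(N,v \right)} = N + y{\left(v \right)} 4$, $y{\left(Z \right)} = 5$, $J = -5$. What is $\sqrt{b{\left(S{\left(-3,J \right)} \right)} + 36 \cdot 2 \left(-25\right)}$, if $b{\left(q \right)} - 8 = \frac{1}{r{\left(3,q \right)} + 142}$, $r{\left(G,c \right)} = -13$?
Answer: $\frac{i \sqrt{29820543}}{129} \approx 42.332 i$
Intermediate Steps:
$S{\left(N,v \right)} = 20 + N$ ($S{\left(N,v \right)} = N + 5 \cdot 4 = N + 20 = 20 + N$)
$b{\left(q \right)} = \frac{1033}{129}$ ($b{\left(q \right)} = 8 + \frac{1}{-13 + 142} = 8 + \frac{1}{129} = \frac{1033}{129}$)
$\sqrt{b{\left(S{\left(-3,J \right)} \right)} + 36 \cdot 2 \left(-25\right)} = \sqrt{\frac{1033}{129} + 36 \cdot 2 \left(-25\right)} = \sqrt{\frac{1033}{129} + 72 \left(-25\right)} = \sqrt{\frac{1033}{129} - 1800} = \sqrt{- \frac{231167}{129}} = \frac{i \sqrt{29820543}}{129}$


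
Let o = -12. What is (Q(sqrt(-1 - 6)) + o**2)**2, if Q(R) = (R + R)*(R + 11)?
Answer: 13512 + 5720*I*sqrt(7) ≈ 13512.0 + 15134.0*I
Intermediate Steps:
Q(R) = 2*R*(11 + R) (Q(R) = (2*R)*(11 + R) = 2*R*(11 + R))
(Q(sqrt(-1 - 6)) + o**2)**2 = (2*sqrt(-1 - 6)*(11 + sqrt(-1 - 6)) + (-12)**2)**2 = (2*sqrt(-7)*(11 + sqrt(-7)) + 144)**2 = (2*(I*sqrt(7))*(11 + I*sqrt(7)) + 144)**2 = (2*I*sqrt(7)*(11 + I*sqrt(7)) + 144)**2 = (144 + 2*I*sqrt(7)*(11 + I*sqrt(7)))**2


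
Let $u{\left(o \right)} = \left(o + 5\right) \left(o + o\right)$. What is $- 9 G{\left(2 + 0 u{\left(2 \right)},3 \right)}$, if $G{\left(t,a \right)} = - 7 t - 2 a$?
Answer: $180$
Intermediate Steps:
$u{\left(o \right)} = 2 o \left(5 + o\right)$ ($u{\left(o \right)} = \left(5 + o\right) 2 o = 2 o \left(5 + o\right)$)
$- 9 G{\left(2 + 0 u{\left(2 \right)},3 \right)} = - 9 \left(- 7 \left(2 + 0 \cdot 2 \cdot 2 \left(5 + 2\right)\right) - 6\right) = - 9 \left(- 7 \left(2 + 0 \cdot 2 \cdot 2 \cdot 7\right) - 6\right) = - 9 \left(- 7 \left(2 + 0 \cdot 28\right) - 6\right) = - 9 \left(- 7 \left(2 + 0\right) - 6\right) = - 9 \left(\left(-7\right) 2 - 6\right) = - 9 \left(-14 - 6\right) = \left(-9\right) \left(-20\right) = 180$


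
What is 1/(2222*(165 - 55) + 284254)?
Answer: 1/528674 ≈ 1.8915e-6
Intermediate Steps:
1/(2222*(165 - 55) + 284254) = 1/(2222*110 + 284254) = 1/(244420 + 284254) = 1/528674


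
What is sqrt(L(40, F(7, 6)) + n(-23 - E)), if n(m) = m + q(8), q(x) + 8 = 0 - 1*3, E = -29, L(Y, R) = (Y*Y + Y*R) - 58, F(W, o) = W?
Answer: sqrt(1817) ≈ 42.626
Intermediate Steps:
L(Y, R) = -58 + Y**2 + R*Y (L(Y, R) = (Y**2 + R*Y) - 58 = -58 + Y**2 + R*Y)
q(x) = -11 (q(x) = -8 + (0 - 1*3) = -8 + (0 - 3) = -8 - 3 = -11)
n(m) = -11 + m (n(m) = m - 11 = -11 + m)
sqrt(L(40, F(7, 6)) + n(-23 - E)) = sqrt((-58 + 40**2 + 7*40) + (-11 + (-23 - 1*(-29)))) = sqrt((-58 + 1600 + 280) + (-11 + (-23 + 29))) = sqrt(1822 + (-11 + 6)) = sqrt(1822 - 5) = sqrt(1817)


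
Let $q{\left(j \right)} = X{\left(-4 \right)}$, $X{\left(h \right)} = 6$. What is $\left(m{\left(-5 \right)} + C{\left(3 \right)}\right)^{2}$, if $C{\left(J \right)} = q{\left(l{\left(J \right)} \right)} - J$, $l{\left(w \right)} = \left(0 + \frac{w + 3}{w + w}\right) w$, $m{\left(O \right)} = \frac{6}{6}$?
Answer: $16$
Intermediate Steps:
$m{\left(O \right)} = 1$ ($m{\left(O \right)} = 6 \cdot \frac{1}{6} = 1$)
$l{\left(w \right)} = \frac{3}{2} + \frac{w}{2}$ ($l{\left(w \right)} = \left(0 + \frac{3 + w}{2 w}\right) w = \frac{3 + w}{2 w} w = \frac{3}{2} + \frac{w}{2}$)
$q{\left(j \right)} = 6$
$C{\left(J \right)} = 6 - J$
$\left(m{\left(-5 \right)} + C{\left(3 \right)}\right)^{2} = \left(1 + \left(6 - 3\right)\right)^{2} = \left(1 + 3\right)^{2} = 4^{2} = 16$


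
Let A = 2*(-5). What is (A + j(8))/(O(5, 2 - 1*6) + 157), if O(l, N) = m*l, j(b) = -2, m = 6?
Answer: -12/187 ≈ -0.064171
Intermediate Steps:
O(l, N) = 6*l
A = -10
(A + j(8))/(O(5, 2 - 1*6) + 157) = (-10 - 2)/(6*5 + 157) = -12/(30 + 157) = -12/187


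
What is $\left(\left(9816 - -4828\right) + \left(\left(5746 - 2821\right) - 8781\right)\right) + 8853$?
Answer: $17641$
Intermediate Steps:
$\left(\left(9816 - -4828\right) + \left(\left(5746 - 2821\right) - 8781\right)\right) + 8853 = \left(\left(9816 + 4828\right) + \left(2925 - 8781\right)\right) + 8853 = \left(14644 - 5856\right) + 8853 = 8788 + 8853 = 17641$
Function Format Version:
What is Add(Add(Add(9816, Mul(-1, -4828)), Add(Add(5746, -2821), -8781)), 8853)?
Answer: 17641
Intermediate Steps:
Add(Add(Add(9816, Mul(-1, -4828)), Add(Add(5746, -2821), -8781)), 8853) = Add(Add(Add(9816, 4828), Add(2925, -8781)), 8853) = Add(Add(14644, -5856), 8853) = Add(8788, 8853) = 17641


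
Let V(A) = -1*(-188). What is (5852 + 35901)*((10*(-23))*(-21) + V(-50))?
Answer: 209516554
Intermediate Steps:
V(A) = 188
(5852 + 35901)*((10*(-23))*(-21) + V(-50)) = (5852 + 35901)*((10*(-23))*(-21) + 188) = 41753*(-230*(-21) + 188) = 41753*(4830 + 188) = 41753*5018 = 209516554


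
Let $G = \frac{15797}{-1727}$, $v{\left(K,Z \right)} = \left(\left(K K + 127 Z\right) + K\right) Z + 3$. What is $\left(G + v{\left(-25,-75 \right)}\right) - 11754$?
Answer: $\frac{1135700851}{1727} \approx 6.5762 \cdot 10^{5}$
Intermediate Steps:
$v{\left(K,Z \right)} = 3 + Z \left(K + K^{2} + 127 Z\right)$ ($v{\left(K,Z \right)} = \left(\left(K^{2} + 127 Z\right) + K\right) Z + 3 = \left(K + K^{2} + 127 Z\right) Z + 3 = Z \left(K + K^{2} + 127 Z\right) + 3 = 3 + Z \left(K + K^{2} + 127 Z\right)$)
$G = - \frac{15797}{1727}$ ($G = 15797 \left(- \frac{1}{1727}\right) = - \frac{15797}{1727} \approx -9.1471$)
$\left(G + v{\left(-25,-75 \right)}\right) - 11754 = \left(- \frac{15797}{1727} + \left(3 + 127 \left(-75\right)^{2} - -1875 - 75 \left(-25\right)^{2}\right)\right) - 11754 = \left(- \frac{15797}{1727} + \left(3 + 127 \cdot 5625 + 1875 - 46875\right)\right) - 11754 = \left(- \frac{15797}{1727} + \left(3 + 714375 + 1875 - 46875\right)\right) - 11754 = \left(- \frac{15797}{1727} + 669378\right) - 11754 = \frac{1156000009}{1727} - 11754 = \frac{1135700851}{1727}$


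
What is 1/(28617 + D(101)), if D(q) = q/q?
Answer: 1/28618 ≈ 3.4943e-5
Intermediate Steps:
D(q) = 1
1/(28617 + D(101)) = 1/(28617 + 1) = 1/28618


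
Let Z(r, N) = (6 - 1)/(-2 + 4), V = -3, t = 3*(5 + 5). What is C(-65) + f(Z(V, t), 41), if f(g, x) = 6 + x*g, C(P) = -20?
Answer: 177/2 ≈ 88.500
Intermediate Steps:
t = 30 (t = 3*10 = 30)
Z(r, N) = 5/2
f(g, x) = 6 + g*x
C(-65) + f(Z(V, t), 41) = -20 + (6 + (5/2)*41) = -20 + (6 + 205/2) = -20 + 217/2 = 177/2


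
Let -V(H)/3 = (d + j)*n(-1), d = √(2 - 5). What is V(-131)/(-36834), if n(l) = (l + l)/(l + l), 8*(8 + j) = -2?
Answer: -33/49112 + I*√3/12278 ≈ -0.00067193 + 0.00014107*I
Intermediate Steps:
j = -33/4 (j = -8 + (⅛)*(-2) = -8 - ¼ = -33/4 ≈ -8.2500)
n(l) = 1 (n(l) = (2*l)/((2*l)) = (2*l)*(1/(2*l)) = 1)
d = I*√3 (d = √(-3) = I*√3 ≈ 1.732*I)
V(H) = 99/4 - 3*I*√3 (V(H) = -3*(I*√3 - 33/4) = -3*(-33/4 + I*√3) = 99/4 - 3*I*√3)
V(-131)/(-36834) = (99/4 - 3*I*√3)/(-36834) = (99/4 - 3*I*√3)*(-1/36834) = -33/49112 + I*√3/12278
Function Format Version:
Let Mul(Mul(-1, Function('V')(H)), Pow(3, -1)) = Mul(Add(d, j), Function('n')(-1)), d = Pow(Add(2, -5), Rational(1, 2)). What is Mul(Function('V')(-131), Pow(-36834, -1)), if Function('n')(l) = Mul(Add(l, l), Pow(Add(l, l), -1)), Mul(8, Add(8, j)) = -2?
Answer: Add(Rational(-33, 49112), Mul(Rational(1, 12278), I, Pow(3, Rational(1, 2)))) ≈ Add(-0.00067193, Mul(0.00014107, I))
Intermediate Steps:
j = Rational(-33, 4) (j = Add(-8, Mul(Rational(1, 8), -2)) = Add(-8, Rational(-1, 4)) = Rational(-33, 4) ≈ -8.2500)
Function('n')(l) = 1 (Function('n')(l) = Mul(Mul(2, l), Pow(Mul(2, l), -1)) = Mul(Mul(2, l), Mul(Rational(1, 2), Pow(l, -1))) = 1)
d = Mul(I, Pow(3, Rational(1, 2))) (d = Pow(-3, Rational(1, 2)) = Mul(I, Pow(3, Rational(1, 2))) ≈ Mul(1.7320, I))
Function('V')(H) = Add(Rational(99, 4), Mul(-3, I, Pow(3, Rational(1, 2)))) (Function('V')(H) = Mul(-3, Mul(Add(Mul(I, Pow(3, Rational(1, 2))), Rational(-33, 4)), 1)) = Mul(-3, Mul(Add(Rational(-33, 4), Mul(I, Pow(3, Rational(1, 2)))), 1)) = Mul(-3, Add(Rational(-33, 4), Mul(I, Pow(3, Rational(1, 2))))) = Add(Rational(99, 4), Mul(-3, I, Pow(3, Rational(1, 2)))))
Mul(Function('V')(-131), Pow(-36834, -1)) = Mul(Add(Rational(99, 4), Mul(-3, I, Pow(3, Rational(1, 2)))), Pow(-36834, -1)) = Mul(Add(Rational(99, 4), Mul(-3, I, Pow(3, Rational(1, 2)))), Rational(-1, 36834)) = Add(Rational(-33, 49112), Mul(Rational(1, 12278), I, Pow(3, Rational(1, 2))))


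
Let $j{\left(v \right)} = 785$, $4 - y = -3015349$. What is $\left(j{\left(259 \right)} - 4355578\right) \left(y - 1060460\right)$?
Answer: $-8513154352149$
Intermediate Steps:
$y = 3015353$ ($y = 4 - -3015349 = 4 + 3015349 = 3015353$)
$\left(j{\left(259 \right)} - 4355578\right) \left(y - 1060460\right) = \left(785 - 4355578\right) \left(3015353 - 1060460\right) = \left(-4354793\right) 1954893 = -8513154352149$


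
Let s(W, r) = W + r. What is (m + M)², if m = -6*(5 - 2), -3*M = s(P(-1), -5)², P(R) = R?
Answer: 900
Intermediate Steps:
M = -12 (M = -(-1 - 5)²/3 = -⅓*(-6)² = -⅓*36 = -12)
m = -18 (m = -6*3 = -18)
(m + M)² = (-18 - 12)² = (-30)² = 900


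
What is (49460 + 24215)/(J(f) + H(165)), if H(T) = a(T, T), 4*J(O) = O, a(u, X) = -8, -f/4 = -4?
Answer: -73675/4 ≈ -18419.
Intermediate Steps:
f = 16 (f = -4*(-4) = 16)
J(O) = O/4
H(T) = -8
(49460 + 24215)/(J(f) + H(165)) = (49460 + 24215)/((¼)*16 - 8) = 73675/(4 - 8) = 73675/(-4) = 73675*(-¼) = -73675/4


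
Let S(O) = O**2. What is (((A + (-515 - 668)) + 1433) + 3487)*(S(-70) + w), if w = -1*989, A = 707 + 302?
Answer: 18561606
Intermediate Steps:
A = 1009
w = -989
(((A + (-515 - 668)) + 1433) + 3487)*(S(-70) + w) = (((1009 + (-515 - 668)) + 1433) + 3487)*((-70)**2 - 989) = (((1009 - 1183) + 1433) + 3487)*(4900 - 989) = ((-174 + 1433) + 3487)*3911 = (1259 + 3487)*3911 = 4746*3911 = 18561606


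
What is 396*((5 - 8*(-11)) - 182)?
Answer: -35244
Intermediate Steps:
396*((5 - 8*(-11)) - 182) = 396*((5 + 88) - 182) = 396*(93 - 182) = 396*(-89) = -35244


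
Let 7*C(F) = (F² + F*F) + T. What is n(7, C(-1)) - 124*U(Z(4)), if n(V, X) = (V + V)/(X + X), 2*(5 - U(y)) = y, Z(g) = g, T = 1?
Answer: -1067/3 ≈ -355.67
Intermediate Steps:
U(y) = 5 - y/2
C(F) = ⅐ + 2*F²/7 (C(F) = ((F² + F*F) + 1)/7 = ((F² + F²) + 1)/7 = (2*F² + 1)/7 = (1 + 2*F²)/7 = ⅐ + 2*F²/7)
n(V, X) = V/X (n(V, X) = (2*V)/((2*X)) = (2*V)*(1/(2*X)) = V/X)
n(7, C(-1)) - 124*U(Z(4)) = 7/(⅐ + (2/7)*(-1)²) - 124*(5 - ½*4) = 7/(⅐ + (2/7)*1) - 124*(5 - 2) = 7/(⅐ + 2/7) - 124*3 = 7/(3/7) - 372 = 7*(7/3) - 372 = 49/3 - 372 = -1067/3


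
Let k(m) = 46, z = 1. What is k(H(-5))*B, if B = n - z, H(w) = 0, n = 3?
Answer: 92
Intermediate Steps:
B = 2 (B = 3 - 1*1 = 3 - 1 = 2)
k(H(-5))*B = 46*2 = 92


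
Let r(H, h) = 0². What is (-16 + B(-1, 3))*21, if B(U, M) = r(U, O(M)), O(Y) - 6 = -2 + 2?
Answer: -336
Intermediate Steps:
O(Y) = 6 (O(Y) = 6 + (-2 + 2) = 6 + 0 = 6)
r(H, h) = 0
B(U, M) = 0
(-16 + B(-1, 3))*21 = (-16 + 0)*21 = -16*21 = -336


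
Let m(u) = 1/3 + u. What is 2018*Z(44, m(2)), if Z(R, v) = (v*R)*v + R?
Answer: 5149936/9 ≈ 5.7222e+5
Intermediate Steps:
m(u) = ⅓ + u
Z(R, v) = R + R*v² (Z(R, v) = (R*v)*v + R = R*v² + R = R + R*v²)
2018*Z(44, m(2)) = 2018*(44*(1 + (⅓ + 2)²)) = 2018*(44*(1 + (7/3)²)) = 2018*(44*(1 + 49/9)) = 2018*(44*(58/9)) = 2018*(2552/9) = 5149936/9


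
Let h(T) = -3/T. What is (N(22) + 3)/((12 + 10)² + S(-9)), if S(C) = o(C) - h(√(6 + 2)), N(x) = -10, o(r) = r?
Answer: -26600/1804991 + 42*√2/1804991 ≈ -0.014704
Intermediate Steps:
S(C) = C + 3*√2/4 (S(C) = C - (-3)/(√(6 + 2)) = C - (-3)/(√8) = C - (-3)/(2*√2) = C - (-3)*√2/4 = C + 3*√2/4)
(N(22) + 3)/((12 + 10)² + S(-9)) = (-10 + 3)/((12 + 10)² + (-9 + 3*√2/4)) = -7/(22² + (-9 + 3*√2/4)) = -7/(484 + (-9 + 3*√2/4)) = -7/(475 + 3*√2/4)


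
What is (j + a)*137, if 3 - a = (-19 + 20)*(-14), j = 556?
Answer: 78501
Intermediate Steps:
a = 17 (a = 3 - (-19 + 20)*(-14) = 3 - (-14) = 3 - 1*(-14) = 3 + 14 = 17)
(j + a)*137 = (556 + 17)*137 = 573*137 = 78501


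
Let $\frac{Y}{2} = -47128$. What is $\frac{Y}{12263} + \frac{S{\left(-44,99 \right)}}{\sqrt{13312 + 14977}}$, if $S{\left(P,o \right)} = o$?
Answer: $- \frac{94256}{12263} + \frac{99 \sqrt{28289}}{28289} \approx -7.0976$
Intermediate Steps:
$Y = -94256$ ($Y = 2 \left(-47128\right) = -94256$)
$\frac{Y}{12263} + \frac{S{\left(-44,99 \right)}}{\sqrt{13312 + 14977}} = - \frac{94256}{12263} + \frac{99}{\sqrt{13312 + 14977}} = \left(-94256\right) \frac{1}{12263} + \frac{99}{\sqrt{28289}} = - \frac{94256}{12263} + 99 \frac{\sqrt{28289}}{28289} = - \frac{94256}{12263} + \frac{99 \sqrt{28289}}{28289}$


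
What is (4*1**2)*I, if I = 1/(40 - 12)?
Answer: 1/7 ≈ 0.14286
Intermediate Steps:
I = 1/28 ≈ 0.035714
(4*1**2)*I = (4*1**2)*(1/28) = (4*1)*(1/28) = 4*(1/28) = 1/7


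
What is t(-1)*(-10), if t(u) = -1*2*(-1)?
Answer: -20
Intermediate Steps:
t(u) = 2 (t(u) = -2*(-1) = 2)
t(-1)*(-10) = 2*(-10) = -20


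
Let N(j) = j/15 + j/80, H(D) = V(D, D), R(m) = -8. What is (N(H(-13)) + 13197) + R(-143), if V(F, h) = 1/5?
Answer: 15826819/1200 ≈ 13189.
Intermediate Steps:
V(F, h) = 1/5
H(D) = 1/5
N(j) = 19*j/240 (N(j) = j*(1/15) + j*(1/80) = j/15 + j/80 = 19*j/240)
(N(H(-13)) + 13197) + R(-143) = ((19/240)*(1/5) + 13197) - 8 = (19/1200 + 13197) - 8 = 15836419/1200 - 8 = 15826819/1200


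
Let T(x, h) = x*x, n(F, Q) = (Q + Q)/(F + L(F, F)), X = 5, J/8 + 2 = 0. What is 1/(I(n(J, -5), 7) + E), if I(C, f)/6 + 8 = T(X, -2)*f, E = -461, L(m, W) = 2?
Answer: 1/541 ≈ 0.0018484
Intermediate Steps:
J = -16 (J = -16 + 8*0 = -16 + 0 = -16)
n(F, Q) = 2*Q/(2 + F) (n(F, Q) = (Q + Q)/(F + 2) = (2*Q)/(2 + F) = 2*Q/(2 + F))
T(x, h) = x²
I(C, f) = -48 + 150*f (I(C, f) = -48 + 6*(5²*f) = -48 + 6*(25*f) = -48 + 150*f)
1/(I(n(J, -5), 7) + E) = 1/((-48 + 150*7) - 461) = 1/((-48 + 1050) - 461) = 1/(1002 - 461) = 1/541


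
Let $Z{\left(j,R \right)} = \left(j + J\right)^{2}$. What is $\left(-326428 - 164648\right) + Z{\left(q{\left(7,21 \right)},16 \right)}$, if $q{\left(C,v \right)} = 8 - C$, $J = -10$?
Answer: $-490995$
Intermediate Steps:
$Z{\left(j,R \right)} = \left(-10 + j\right)^{2}$ ($Z{\left(j,R \right)} = \left(j - 10\right)^{2} = \left(-10 + j\right)^{2}$)
$\left(-326428 - 164648\right) + Z{\left(q{\left(7,21 \right)},16 \right)} = \left(-326428 - 164648\right) + \left(-10 + \left(8 - 7\right)\right)^{2} = -491076 + \left(-10 + \left(8 - 7\right)\right)^{2} = -491076 + \left(-10 + 1\right)^{2} = -491076 + \left(-9\right)^{2} = -491076 + 81 = -490995$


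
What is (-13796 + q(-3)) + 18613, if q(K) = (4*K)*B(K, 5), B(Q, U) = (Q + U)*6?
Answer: 4673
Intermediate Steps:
B(Q, U) = 6*Q + 6*U
q(K) = 4*K*(30 + 6*K) (q(K) = (4*K)*(6*K + 6*5) = (4*K)*(6*K + 30) = (4*K)*(30 + 6*K) = 4*K*(30 + 6*K))
(-13796 + q(-3)) + 18613 = (-13796 + 24*(-3)*(5 - 3)) + 18613 = (-13796 + 24*(-3)*2) + 18613 = (-13796 - 144) + 18613 = -13940 + 18613 = 4673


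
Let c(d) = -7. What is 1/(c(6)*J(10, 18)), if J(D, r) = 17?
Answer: -1/119 ≈ -0.0084034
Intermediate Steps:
1/(c(6)*J(10, 18)) = 1/(-7*17) = 1/(-119) = -1/119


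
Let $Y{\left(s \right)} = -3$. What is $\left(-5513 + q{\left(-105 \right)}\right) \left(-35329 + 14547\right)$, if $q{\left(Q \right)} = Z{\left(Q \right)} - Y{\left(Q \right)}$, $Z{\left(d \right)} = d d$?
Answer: $-114612730$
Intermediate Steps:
$Z{\left(d \right)} = d^{2}$
$q{\left(Q \right)} = 3 + Q^{2}$ ($q{\left(Q \right)} = Q^{2} - -3 = Q^{2} + 3 = 3 + Q^{2}$)
$\left(-5513 + q{\left(-105 \right)}\right) \left(-35329 + 14547\right) = \left(-5513 + \left(3 + \left(-105\right)^{2}\right)\right) \left(-35329 + 14547\right) = \left(-5513 + \left(3 + 11025\right)\right) \left(-20782\right) = \left(-5513 + 11028\right) \left(-20782\right) = 5515 \left(-20782\right) = -114612730$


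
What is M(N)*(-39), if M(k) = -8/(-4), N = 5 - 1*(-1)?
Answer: -78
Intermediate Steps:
N = 6 (N = 5 + 1 = 6)
M(k) = 2 (M(k) = -8*(-¼) = 2)
M(N)*(-39) = 2*(-39) = -78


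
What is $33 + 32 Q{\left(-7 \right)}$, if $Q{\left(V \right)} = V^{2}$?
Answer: $1601$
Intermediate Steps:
$33 + 32 Q{\left(-7 \right)} = 33 + 32 \left(-7\right)^{2} = 33 + 32 \cdot 49 = 33 + 1568 = 1601$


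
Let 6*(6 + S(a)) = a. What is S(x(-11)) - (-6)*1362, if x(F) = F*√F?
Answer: 8166 - 11*I*√11/6 ≈ 8166.0 - 6.0805*I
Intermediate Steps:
x(F) = F^(3/2)
S(a) = -6 + a/6
S(x(-11)) - (-6)*1362 = (-6 + (-11)^(3/2)/6) - (-6)*1362 = (-6 + (-11*I*√11)/6) - 1*(-8172) = (-6 - 11*I*√11/6) + 8172 = 8166 - 11*I*√11/6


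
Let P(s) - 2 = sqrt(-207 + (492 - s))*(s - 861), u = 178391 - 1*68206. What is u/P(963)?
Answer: 110185/3526958 - 5619435*I*sqrt(678)/3526958 ≈ 0.031241 - 41.487*I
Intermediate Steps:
u = 110185 (u = 178391 - 68206 = 110185)
P(s) = 2 + sqrt(285 - s)*(-861 + s) (P(s) = 2 + sqrt(-207 + (492 - s))*(s - 861) = 2 + sqrt(285 - s)*(-861 + s))
u/P(963) = 110185/(2 - 861*sqrt(285 - 1*963) + 963*sqrt(285 - 1*963)) = 110185/(2 - 861*sqrt(285 - 963) + 963*sqrt(285 - 963)) = 110185/(2 - 861*I*sqrt(678) + 963*sqrt(-678)) = 110185/(2 - 861*I*sqrt(678) + 963*(I*sqrt(678))) = 110185/(2 - 861*I*sqrt(678) + 963*I*sqrt(678)) = 110185/(2 + 102*I*sqrt(678))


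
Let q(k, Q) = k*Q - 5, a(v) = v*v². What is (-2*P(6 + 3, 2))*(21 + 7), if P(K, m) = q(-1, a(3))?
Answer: 1792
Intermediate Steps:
a(v) = v³
q(k, Q) = -5 + Q*k (q(k, Q) = Q*k - 5 = -5 + Q*k)
P(K, m) = -32 (P(K, m) = -5 + 3³*(-1) = -5 + 27*(-1) = -5 - 27 = -32)
(-2*P(6 + 3, 2))*(21 + 7) = (-2*(-32))*(21 + 7) = 64*28 = 1792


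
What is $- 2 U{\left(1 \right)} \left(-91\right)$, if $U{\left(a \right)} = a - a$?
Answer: $0$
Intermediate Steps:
$U{\left(a \right)} = 0$
$- 2 U{\left(1 \right)} \left(-91\right) = \left(-2\right) 0 \left(-91\right) = 0 \left(-91\right) = 0$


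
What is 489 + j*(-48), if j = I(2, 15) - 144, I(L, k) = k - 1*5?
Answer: 6921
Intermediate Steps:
I(L, k) = -5 + k (I(L, k) = k - 5 = -5 + k)
j = -134 (j = (-5 + 15) - 144 = 10 - 144 = -134)
489 + j*(-48) = 489 - 134*(-48) = 489 + 6432 = 6921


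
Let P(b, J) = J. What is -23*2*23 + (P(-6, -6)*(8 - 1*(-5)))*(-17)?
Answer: 268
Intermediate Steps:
-23*2*23 + (P(-6, -6)*(8 - 1*(-5)))*(-17) = -23*2*23 - 6*(8 - 1*(-5))*(-17) = -46*23 - 6*(8 + 5)*(-17) = -1058 - 6*13*(-17) = -1058 - 78*(-17) = -1058 + 1326 = 268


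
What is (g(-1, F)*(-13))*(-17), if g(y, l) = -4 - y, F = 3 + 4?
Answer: -663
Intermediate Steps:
F = 7
(g(-1, F)*(-13))*(-17) = ((-4 - 1*(-1))*(-13))*(-17) = ((-4 + 1)*(-13))*(-17) = -3*(-13)*(-17) = 39*(-17) = -663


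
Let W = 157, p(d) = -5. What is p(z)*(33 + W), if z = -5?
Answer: -950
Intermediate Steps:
p(z)*(33 + W) = -5*(33 + 157) = -5*190 = -950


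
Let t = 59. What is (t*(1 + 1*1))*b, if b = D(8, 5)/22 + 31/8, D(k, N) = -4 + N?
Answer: 20355/44 ≈ 462.61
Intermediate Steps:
b = 345/88 (b = (-4 + 5)/22 + 31/8 = 1*(1/22) + 31*(1/8) = 1/22 + 31/8 = 345/88 ≈ 3.9205)
(t*(1 + 1*1))*b = (59*(1 + 1*1))*(345/88) = (59*(1 + 1))*(345/88) = (59*2)*(345/88) = 118*(345/88) = 20355/44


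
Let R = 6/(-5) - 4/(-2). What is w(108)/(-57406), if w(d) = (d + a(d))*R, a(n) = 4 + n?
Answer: -88/28703 ≈ -0.0030659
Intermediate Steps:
R = 4/5 (R = 6*(-1/5) - 4*(-1/2) = -6/5 + 2 = 4/5 ≈ 0.80000)
w(d) = 16/5 + 8*d/5 (w(d) = (d + (4 + d))*(4/5) = (4 + 2*d)*(4/5) = 16/5 + 8*d/5)
w(108)/(-57406) = (16/5 + (8/5)*108)/(-57406) = (16/5 + 864/5)*(-1/57406) = 176*(-1/57406) = -88/28703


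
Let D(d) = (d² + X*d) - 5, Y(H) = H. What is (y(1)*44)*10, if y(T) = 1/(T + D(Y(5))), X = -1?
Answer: 55/2 ≈ 27.500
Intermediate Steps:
D(d) = -5 + d² - d (D(d) = (d² - d) - 5 = -5 + d² - d)
y(T) = 1/(15 + T) (y(T) = 1/(T + (-5 + 5² - 1*5)) = 1/(T + (-5 + 25 - 5)) = 1/(T + 15) = 1/(15 + T))
(y(1)*44)*10 = (44/(15 + 1))*10 = (44/16)*10 = ((1/16)*44)*10 = (11/4)*10 = 55/2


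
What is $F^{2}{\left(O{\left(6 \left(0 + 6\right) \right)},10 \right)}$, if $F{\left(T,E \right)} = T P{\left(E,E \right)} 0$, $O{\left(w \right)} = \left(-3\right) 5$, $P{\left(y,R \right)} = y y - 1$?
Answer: $0$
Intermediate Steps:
$P{\left(y,R \right)} = -1 + y^{2}$ ($P{\left(y,R \right)} = y^{2} - 1 = -1 + y^{2}$)
$O{\left(w \right)} = -15$
$F{\left(T,E \right)} = 0$ ($F{\left(T,E \right)} = T \left(-1 + E^{2}\right) 0 = 0$)
$F^{2}{\left(O{\left(6 \left(0 + 6\right) \right)},10 \right)} = 0^{2} = 0$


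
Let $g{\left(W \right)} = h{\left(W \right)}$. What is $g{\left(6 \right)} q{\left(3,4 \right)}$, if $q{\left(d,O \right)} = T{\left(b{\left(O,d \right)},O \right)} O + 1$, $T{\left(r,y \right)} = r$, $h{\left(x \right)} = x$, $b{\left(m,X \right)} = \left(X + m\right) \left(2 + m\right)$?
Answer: $1014$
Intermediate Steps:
$b{\left(m,X \right)} = \left(2 + m\right) \left(X + m\right)$
$g{\left(W \right)} = W$
$q{\left(d,O \right)} = 1 + O \left(O^{2} + 2 O + 2 d + O d\right)$ ($q{\left(d,O \right)} = \left(O^{2} + 2 d + 2 O + d O\right) O + 1 = \left(O^{2} + 2 d + 2 O + O d\right) O + 1 = \left(O^{2} + 2 O + 2 d + O d\right) O + 1 = O \left(O^{2} + 2 O + 2 d + O d\right) + 1 = 1 + O \left(O^{2} + 2 O + 2 d + O d\right)$)
$g{\left(6 \right)} q{\left(3,4 \right)} = 6 \left(1 + 4 \left(4^{2} + 2 \cdot 4 + 2 \cdot 3 + 4 \cdot 3\right)\right) = 6 \left(1 + 4 \left(16 + 8 + 6 + 12\right)\right) = 6 \left(1 + 4 \cdot 42\right) = 6 \left(1 + 168\right) = 6 \cdot 169 = 1014$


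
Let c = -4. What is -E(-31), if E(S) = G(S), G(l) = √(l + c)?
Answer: -I*√35 ≈ -5.9161*I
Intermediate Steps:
G(l) = √(-4 + l) (G(l) = √(l - 4) = √(-4 + l))
E(S) = √(-4 + S)
-E(-31) = -√(-4 - 31) = -√(-35) = -I*√35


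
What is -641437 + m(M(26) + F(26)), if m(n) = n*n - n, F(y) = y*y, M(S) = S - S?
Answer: -185137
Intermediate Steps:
M(S) = 0
F(y) = y**2
m(n) = n**2 - n
-641437 + m(M(26) + F(26)) = -641437 + (0 + 26**2)*(-1 + (0 + 26**2)) = -641437 + (0 + 676)*(-1 + (0 + 676)) = -641437 + 676*(-1 + 676) = -641437 + 676*675 = -641437 + 456300 = -185137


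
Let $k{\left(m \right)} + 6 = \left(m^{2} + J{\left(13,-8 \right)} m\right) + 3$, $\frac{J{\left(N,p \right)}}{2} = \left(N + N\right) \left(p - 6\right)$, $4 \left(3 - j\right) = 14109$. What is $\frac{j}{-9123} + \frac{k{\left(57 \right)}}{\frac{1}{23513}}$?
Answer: $- \frac{10939964044301}{12164} \approx -8.9937 \cdot 10^{8}$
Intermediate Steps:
$j = - \frac{14097}{4}$ ($j = 3 - \frac{14109}{4} = - \frac{14097}{4} \approx -3524.3$)
$J{\left(N,p \right)} = 4 N \left(-6 + p\right)$ ($J{\left(N,p \right)} = 2 \left(N + N\right) \left(p - 6\right) = 2 \cdot 2 N \left(-6 + p\right) = 4 N \left(-6 + p\right)$)
$k{\left(m \right)} = -3 + m^{2} - 728 m$ ($k{\left(m \right)} = -6 + \left(\left(m^{2} + 4 \cdot 13 \left(-6 - 8\right) m\right) + 3\right) = -6 + \left(\left(m^{2} + 4 \cdot 13 \left(-14\right) m\right) + 3\right) = -6 + \left(\left(m^{2} - 728 m\right) + 3\right) = -6 + \left(3 + m^{2} - 728 m\right) = -3 + m^{2} - 728 m$)
$\frac{j}{-9123} + \frac{k{\left(57 \right)}}{\frac{1}{23513}} = - \frac{14097}{4 \left(-9123\right)} + \frac{-3 + 57^{2} - 41496}{\frac{1}{23513}} = \left(- \frac{14097}{4}\right) \left(- \frac{1}{9123}\right) + \left(-3 + 3249 - 41496\right) \frac{1}{\frac{1}{23513}} = \frac{4699}{12164} - 899372250 = - \frac{10939964044301}{12164}$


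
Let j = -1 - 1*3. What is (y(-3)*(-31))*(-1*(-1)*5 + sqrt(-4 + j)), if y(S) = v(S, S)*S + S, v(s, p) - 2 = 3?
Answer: 2790 + 1116*I*sqrt(2) ≈ 2790.0 + 1578.3*I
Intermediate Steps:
v(s, p) = 5 (v(s, p) = 2 + 3 = 5)
j = -4 (j = -1 - 3 = -4)
y(S) = 6*S (y(S) = 5*S + S = 6*S)
(y(-3)*(-31))*(-1*(-1)*5 + sqrt(-4 + j)) = ((6*(-3))*(-31))*(-1*(-1)*5 + sqrt(-4 - 4)) = (-18*(-31))*(1*5 + sqrt(-8)) = 558*(5 + 2*I*sqrt(2)) = 2790 + 1116*I*sqrt(2)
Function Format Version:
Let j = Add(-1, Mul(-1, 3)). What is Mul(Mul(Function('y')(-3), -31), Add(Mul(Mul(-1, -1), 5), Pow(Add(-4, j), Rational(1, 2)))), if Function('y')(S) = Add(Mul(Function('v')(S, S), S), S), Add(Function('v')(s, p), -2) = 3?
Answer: Add(2790, Mul(1116, I, Pow(2, Rational(1, 2)))) ≈ Add(2790.0, Mul(1578.3, I))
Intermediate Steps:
Function('v')(s, p) = 5 (Function('v')(s, p) = Add(2, 3) = 5)
j = -4 (j = Add(-1, -3) = -4)
Function('y')(S) = Mul(6, S) (Function('y')(S) = Add(Mul(5, S), S) = Mul(6, S))
Mul(Mul(Function('y')(-3), -31), Add(Mul(Mul(-1, -1), 5), Pow(Add(-4, j), Rational(1, 2)))) = Mul(Mul(Mul(6, -3), -31), Add(Mul(Mul(-1, -1), 5), Pow(Add(-4, -4), Rational(1, 2)))) = Mul(Mul(-18, -31), Add(Mul(1, 5), Pow(-8, Rational(1, 2)))) = Mul(558, Add(5, Mul(2, I, Pow(2, Rational(1, 2))))) = Add(2790, Mul(1116, I, Pow(2, Rational(1, 2))))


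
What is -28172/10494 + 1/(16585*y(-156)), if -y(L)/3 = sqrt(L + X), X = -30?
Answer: -14086/5247 + I*sqrt(186)/9254430 ≈ -2.6846 + 1.4737e-6*I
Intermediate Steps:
y(L) = -3*sqrt(-30 + L) (y(L) = -3*sqrt(L - 30) = -3*sqrt(-30 + L))
-28172/10494 + 1/(16585*y(-156)) = -28172/10494 + 1/(16585*((-3*sqrt(-30 - 156)))) = -28172*1/10494 + 1/(16585*((-3*I*sqrt(186)))) = -14086/5247 + 1/(16585*((-3*I*sqrt(186)))) = -14086/5247 + (I*sqrt(186)/558)/16585 = -14086/5247 + I*sqrt(186)/9254430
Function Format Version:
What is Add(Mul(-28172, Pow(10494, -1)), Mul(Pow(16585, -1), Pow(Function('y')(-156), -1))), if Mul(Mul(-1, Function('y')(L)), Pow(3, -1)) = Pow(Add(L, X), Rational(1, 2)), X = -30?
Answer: Add(Rational(-14086, 5247), Mul(Rational(1, 9254430), I, Pow(186, Rational(1, 2)))) ≈ Add(-2.6846, Mul(1.4737e-6, I))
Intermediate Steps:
Function('y')(L) = Mul(-3, Pow(Add(-30, L), Rational(1, 2))) (Function('y')(L) = Mul(-3, Pow(Add(L, -30), Rational(1, 2))) = Mul(-3, Pow(Add(-30, L), Rational(1, 2))))
Add(Mul(-28172, Pow(10494, -1)), Mul(Pow(16585, -1), Pow(Function('y')(-156), -1))) = Add(Mul(-28172, Pow(10494, -1)), Mul(Pow(16585, -1), Pow(Mul(-3, Pow(Add(-30, -156), Rational(1, 2))), -1))) = Add(Mul(-28172, Rational(1, 10494)), Mul(Rational(1, 16585), Pow(Mul(-3, Pow(-186, Rational(1, 2))), -1))) = Add(Rational(-14086, 5247), Mul(Rational(1, 16585), Pow(Mul(-3, Mul(I, Pow(186, Rational(1, 2)))), -1))) = Add(Rational(-14086, 5247), Mul(Rational(1, 16585), Pow(Mul(-3, I, Pow(186, Rational(1, 2))), -1))) = Add(Rational(-14086, 5247), Mul(Rational(1, 16585), Mul(Rational(1, 558), I, Pow(186, Rational(1, 2))))) = Add(Rational(-14086, 5247), Mul(Rational(1, 9254430), I, Pow(186, Rational(1, 2))))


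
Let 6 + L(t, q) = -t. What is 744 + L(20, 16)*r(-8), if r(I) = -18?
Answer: 1212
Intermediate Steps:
L(t, q) = -6 - t
744 + L(20, 16)*r(-8) = 744 + (-6 - 1*20)*(-18) = 744 + (-6 - 20)*(-18) = 744 - 26*(-18) = 744 + 468 = 1212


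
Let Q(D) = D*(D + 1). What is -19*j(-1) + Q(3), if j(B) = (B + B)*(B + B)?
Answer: -64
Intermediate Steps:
Q(D) = D*(1 + D)
j(B) = 4*B² (j(B) = (2*B)*(2*B) = 4*B²)
-19*j(-1) + Q(3) = -76*(-1)² + 3*(1 + 3) = -76 + 3*4 = -19*4 + 12 = -76 + 12 = -64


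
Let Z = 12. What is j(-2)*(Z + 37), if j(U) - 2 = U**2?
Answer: 294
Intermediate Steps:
j(U) = 2 + U**2
j(-2)*(Z + 37) = (2 + (-2)**2)*(12 + 37) = (2 + 4)*49 = 6*49 = 294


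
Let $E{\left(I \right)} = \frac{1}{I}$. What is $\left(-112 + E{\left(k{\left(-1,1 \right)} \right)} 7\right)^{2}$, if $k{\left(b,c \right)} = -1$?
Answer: $14161$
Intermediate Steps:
$\left(-112 + E{\left(k{\left(-1,1 \right)} \right)} 7\right)^{2} = \left(-112 + \frac{1}{-1} \cdot 7\right)^{2} = \left(-112 - 7\right)^{2} = \left(-119\right)^{2} = 14161$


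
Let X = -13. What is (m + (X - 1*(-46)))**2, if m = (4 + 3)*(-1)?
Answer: 676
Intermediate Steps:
m = -7 (m = 7*(-1) = -7)
(m + (X - 1*(-46)))**2 = (-7 + (-13 - 1*(-46)))**2 = (-7 + (-13 + 46))**2 = (-7 + 33)**2 = 26**2 = 676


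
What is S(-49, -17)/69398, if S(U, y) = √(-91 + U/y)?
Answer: I*√25466/1179766 ≈ 0.00013526*I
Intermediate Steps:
S(-49, -17)/69398 = √(-91 - 49/(-17))/69398 = √(-91 - 49*(-1/17))*(1/69398) = √(-91 + 49/17)*(1/69398) = √(-1498/17)*(1/69398) = (I*√25466/17)*(1/69398) = I*√25466/1179766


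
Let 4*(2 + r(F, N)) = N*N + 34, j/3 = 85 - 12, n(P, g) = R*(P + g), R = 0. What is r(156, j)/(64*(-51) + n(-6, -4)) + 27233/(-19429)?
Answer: -1287893471/253665024 ≈ -5.0771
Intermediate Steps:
n(P, g) = 0 (n(P, g) = 0*(P + g) = 0)
j = 219 (j = 3*(85 - 12) = 3*73 = 219)
r(F, N) = 13/2 + N**2/4 (r(F, N) = -2 + (N*N + 34)/4 = -2 + (N**2 + 34)/4 = -2 + (34 + N**2)/4 = -2 + (17/2 + N**2/4) = 13/2 + N**2/4)
r(156, j)/(64*(-51) + n(-6, -4)) + 27233/(-19429) = (13/2 + (1/4)*219**2)/(64*(-51) + 0) + 27233/(-19429) = (13/2 + (1/4)*47961)/(-3264 + 0) + 27233*(-1/19429) = (13/2 + 47961/4)/(-3264) - 27233/19429 = (47987/4)*(-1/3264) - 27233/19429 = -47987/13056 - 27233/19429 = -1287893471/253665024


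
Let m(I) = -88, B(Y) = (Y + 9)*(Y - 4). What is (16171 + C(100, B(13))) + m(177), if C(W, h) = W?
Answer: 16183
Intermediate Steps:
B(Y) = (-4 + Y)*(9 + Y) (B(Y) = (9 + Y)*(-4 + Y) = (-4 + Y)*(9 + Y))
(16171 + C(100, B(13))) + m(177) = (16171 + 100) - 88 = 16271 - 88 = 16183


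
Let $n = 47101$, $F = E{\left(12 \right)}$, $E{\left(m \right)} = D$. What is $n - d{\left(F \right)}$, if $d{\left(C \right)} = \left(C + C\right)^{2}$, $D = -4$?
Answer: $47037$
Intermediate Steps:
$E{\left(m \right)} = -4$
$F = -4$
$d{\left(C \right)} = 4 C^{2}$ ($d{\left(C \right)} = \left(2 C\right)^{2} = 4 C^{2}$)
$n - d{\left(F \right)} = 47101 - 4 \left(-4\right)^{2} = 47101 - 4 \cdot 16 = 47101 - 64 = 47037$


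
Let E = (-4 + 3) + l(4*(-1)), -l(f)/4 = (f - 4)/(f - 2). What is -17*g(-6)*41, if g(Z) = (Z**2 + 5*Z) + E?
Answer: 697/3 ≈ 232.33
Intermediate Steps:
l(f) = -4*(-4 + f)/(-2 + f) (l(f) = -4*(f - 4)/(f - 2) = -4*(-4 + f)/(-2 + f))
E = -19/3 (E = (-4 + 3) + 4*(4 - 4*(-1))/(-2 + 4*(-1)) = -1 + 4*(4 - 1*(-4))/(-2 - 4) = -1 + 4*(4 + 4)/(-6) = -1 + 4*(-1/6)*8 = -1 - 16/3 = -19/3 ≈ -6.3333)
g(Z) = -19/3 + Z**2 + 5*Z (g(Z) = (Z**2 + 5*Z) - 19/3 = -19/3 + Z**2 + 5*Z)
-17*g(-6)*41 = -17*(-19/3 + (-6)**2 + 5*(-6))*41 = -17*(-19/3 + 36 - 30)*41 = -17*(-1/3)*41 = (17/3)*41 = 697/3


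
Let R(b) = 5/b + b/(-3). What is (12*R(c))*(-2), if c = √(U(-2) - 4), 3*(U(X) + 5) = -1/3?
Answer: 868*I*√82/123 ≈ 63.903*I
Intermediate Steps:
U(X) = -46/9 (U(X) = -5 + (-1/3)/3 = -5 + (-1*⅓)/3 = -5 + (⅓)*(-⅓) = -5 - ⅑ = -46/9)
c = I*√82/3 (c = √(-46/9 - 4) = √(-82/9) = I*√82/3 ≈ 3.0185*I)
R(b) = 5/b - b/3 (R(b) = 5/b + b*(-⅓) = 5/b - b/3)
(12*R(c))*(-2) = (12*(5/((I*√82/3)) - I*√82/9))*(-2) = (12*(5*(-3*I*√82/82) - I*√82/9))*(-2) = (12*(-15*I*√82/82 - I*√82/9))*(-2) = (12*(-217*I*√82/738))*(-2) = -434*I*√82/123*(-2) = 868*I*√82/123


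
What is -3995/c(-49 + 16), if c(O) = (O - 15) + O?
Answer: 3995/81 ≈ 49.321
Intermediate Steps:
c(O) = -15 + 2*O (c(O) = (-15 + O) + O = -15 + 2*O)
-3995/c(-49 + 16) = -3995/(-15 + 2*(-49 + 16)) = -3995/(-15 + 2*(-33)) = -3995/(-15 - 66) = -3995/(-81) = -3995*(-1/81) = 3995/81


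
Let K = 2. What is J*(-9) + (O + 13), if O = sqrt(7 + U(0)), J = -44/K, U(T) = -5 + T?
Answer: 211 + sqrt(2) ≈ 212.41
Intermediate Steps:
J = -22 (J = -44/2 = -44*1/2 = -22)
O = sqrt(2) (O = sqrt(7 + (-5 + 0)) = sqrt(7 - 5) = sqrt(2) ≈ 1.4142)
J*(-9) + (O + 13) = -22*(-9) + (sqrt(2) + 13) = 198 + (13 + sqrt(2)) = 211 + sqrt(2)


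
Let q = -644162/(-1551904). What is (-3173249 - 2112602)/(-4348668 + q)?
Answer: 4101566655152/3374357309855 ≈ 1.2155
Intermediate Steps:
q = 322081/775952 (q = -644162*(-1/1551904) = 322081/775952 ≈ 0.41508)
(-3173249 - 2112602)/(-4348668 + q) = (-3173249 - 2112602)/(-4348668 + 322081/775952) = -5285851/(-3374357309855/775952) = -5285851*(-775952/3374357309855) = 4101566655152/3374357309855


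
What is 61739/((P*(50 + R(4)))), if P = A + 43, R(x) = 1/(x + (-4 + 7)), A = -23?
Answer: 432173/7020 ≈ 61.563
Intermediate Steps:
R(x) = 1/(3 + x) (R(x) = 1/(x + 3) = 1/(3 + x))
P = 20 (P = -23 + 43 = 20)
61739/((P*(50 + R(4)))) = 61739/((20*(50 + 1/(3 + 4)))) = 61739/((20*(50 + 1/7))) = 61739/((20*(50 + ⅐))) = 61739/((20*(351/7))) = 61739/(7020/7) = 61739*(7/7020) = 432173/7020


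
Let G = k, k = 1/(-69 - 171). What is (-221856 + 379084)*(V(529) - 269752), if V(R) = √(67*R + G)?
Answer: -42412567456 + 39307*√127594785/15 ≈ -4.2383e+10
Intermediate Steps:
k = -1/240 (k = 1/(-240) = -1/240 ≈ -0.0041667)
G = -1/240 ≈ -0.0041667
V(R) = √(-1/240 + 67*R) (V(R) = √(67*R - 1/240) = √(-1/240 + 67*R))
(-221856 + 379084)*(V(529) - 269752) = (-221856 + 379084)*(√(-15 + 241200*529)/60 - 269752) = 157228*(√(-15 + 127594800)/60 - 269752) = 157228*(√127594785/60 - 269752) = 157228*(-269752 + √127594785/60) = -42412567456 + 39307*√127594785/15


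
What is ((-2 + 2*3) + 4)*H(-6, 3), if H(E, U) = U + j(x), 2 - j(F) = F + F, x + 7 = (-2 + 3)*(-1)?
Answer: 168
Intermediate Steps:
x = -8 (x = -7 + (-2 + 3)*(-1) = -7 + 1*(-1) = -7 - 1 = -8)
j(F) = 2 - 2*F (j(F) = 2 - (F + F) = 2 - 2*F)
H(E, U) = 18 + U (H(E, U) = U + (2 - 2*(-8)) = U + (2 + 16) = U + 18 = 18 + U)
((-2 + 2*3) + 4)*H(-6, 3) = ((-2 + 2*3) + 4)*(18 + 3) = ((-2 + 6) + 4)*21 = (4 + 4)*21 = 8*21 = 168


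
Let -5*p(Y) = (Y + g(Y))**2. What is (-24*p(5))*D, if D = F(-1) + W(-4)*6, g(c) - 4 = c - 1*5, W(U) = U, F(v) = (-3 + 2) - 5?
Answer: -11664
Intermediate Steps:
F(v) = -6 (F(v) = -1 - 5 = -6)
g(c) = -1 + c (g(c) = 4 + (c - 1*5) = 4 + (c - 5) = 4 + (-5 + c) = -1 + c)
p(Y) = -(-1 + 2*Y)**2/5 (p(Y) = -(Y + (-1 + Y))**2/5 = -(-1 + 2*Y)**2/5)
D = -30 (D = -6 - 4*6 = -6 - 24 = -30)
(-24*p(5))*D = -(-24)*(-1 + 2*5)**2/5*(-30) = -(-24)*(-1 + 10)**2/5*(-30) = -(-24)*9**2/5*(-30) = -(-24)*81/5*(-30) = -24*(-81/5)*(-30) = (1944/5)*(-30) = -11664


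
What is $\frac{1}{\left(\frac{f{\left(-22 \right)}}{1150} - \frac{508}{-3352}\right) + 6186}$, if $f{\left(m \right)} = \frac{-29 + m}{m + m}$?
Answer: $\frac{21201400}{131155094869} \approx 0.00016165$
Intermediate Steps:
$f{\left(m \right)} = \frac{-29 + m}{2 m}$
$\frac{1}{\left(\frac{f{\left(-22 \right)}}{1150} - \frac{508}{-3352}\right) + 6186} = \frac{1}{\left(\frac{\frac{1}{2} \frac{1}{-22} \left(-29 - 22\right)}{1150} - \frac{508}{-3352}\right) + 6186} = \frac{1}{\left(\frac{1}{2} \left(- \frac{1}{22}\right) \left(-51\right) \frac{1}{1150} - - \frac{127}{838}\right) + 6186} = \frac{1}{\left(\frac{51}{44} \cdot \frac{1}{1150} + \frac{127}{838}\right) + 6186} = \frac{1}{\left(\frac{51}{50600} + \frac{127}{838}\right) + 6186} = \frac{1}{\frac{3234469}{21201400} + 6186} = \frac{1}{\frac{131155094869}{21201400}} = \frac{21201400}{131155094869}$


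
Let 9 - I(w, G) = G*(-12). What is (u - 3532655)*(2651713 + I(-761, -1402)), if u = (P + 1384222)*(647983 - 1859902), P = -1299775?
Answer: -269672473401922304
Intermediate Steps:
u = -102342923793 (u = (-1299775 + 1384222)*(647983 - 1859902) = 84447*(-1211919) = -102342923793)
I(w, G) = 9 + 12*G (I(w, G) = 9 - G*(-12) = 9 - (-12)*G = 9 + 12*G)
(u - 3532655)*(2651713 + I(-761, -1402)) = (-102342923793 - 3532655)*(2651713 + (9 + 12*(-1402))) = -102346456448*(2651713 + (9 - 16824)) = -102346456448*(2651713 - 16815) = -102346456448*2634898 = -269672473401922304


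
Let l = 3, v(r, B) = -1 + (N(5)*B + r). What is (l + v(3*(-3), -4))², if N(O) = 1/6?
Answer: 529/9 ≈ 58.778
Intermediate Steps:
N(O) = ⅙
v(r, B) = -1 + r + B/6 (v(r, B) = -1 + (B/6 + r) = -1 + (r + B/6) = -1 + r + B/6)
(l + v(3*(-3), -4))² = (3 + (-1 + 3*(-3) + (⅙)*(-4)))² = (3 + (-1 - 9 - ⅔))² = (3 - 32/3)² = (-23/3)² = 529/9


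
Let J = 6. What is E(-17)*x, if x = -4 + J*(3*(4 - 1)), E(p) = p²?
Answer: 14450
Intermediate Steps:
x = 50 (x = -4 + 6*(3*(4 - 1)) = -4 + 6*(3*3) = -4 + 6*9 = -4 + 54 = 50)
E(-17)*x = (-17)²*50 = 289*50 = 14450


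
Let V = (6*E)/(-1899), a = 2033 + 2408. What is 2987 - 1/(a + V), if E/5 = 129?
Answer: 2797686716/936621 ≈ 2987.0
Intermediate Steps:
E = 645 (E = 5*129 = 645)
a = 4441
V = -430/211 (V = (6*645)/(-1899) = 3870*(-1/1899) = -430/211 ≈ -2.0379)
2987 - 1/(a + V) = 2987 - 1/(4441 - 430/211) = 2987 - 1/936621/211 = 2987 - 1*211/936621 = 2987 - 211/936621 = 2797686716/936621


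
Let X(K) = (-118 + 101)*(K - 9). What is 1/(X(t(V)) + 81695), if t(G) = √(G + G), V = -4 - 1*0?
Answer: 10231/837387177 + 17*I*√2/3349548708 ≈ 1.2218e-5 + 7.1776e-9*I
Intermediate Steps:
V = -4 (V = -4 + 0 = -4)
t(G) = √2*√G (t(G) = √(2*G) = √2*√G)
X(K) = 153 - 17*K (X(K) = -17*(-9 + K) = 153 - 17*K)
1/(X(t(V)) + 81695) = 1/((153 - 17*√2*√(-4)) + 81695) = 1/((153 - 17*√2*2*I) + 81695) = 1/((153 - 34*I*√2) + 81695) = 1/(81848 - 34*I*√2)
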